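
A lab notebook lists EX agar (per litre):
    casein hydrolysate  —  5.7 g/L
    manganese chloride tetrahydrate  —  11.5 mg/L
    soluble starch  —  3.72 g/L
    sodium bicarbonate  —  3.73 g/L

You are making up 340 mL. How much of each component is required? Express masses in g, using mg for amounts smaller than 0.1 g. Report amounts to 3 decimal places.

casein hydrolysate 1.938 g; manganese chloride tetrahydrate 3.910 mg; soluble starch 1.265 g; sodium bicarbonate 1.268 g

Target volume = 340 mL = 0.34 L.
casein hydrolysate: 5.7 g/L × 0.34 L = 1.938 g
manganese chloride tetrahydrate: 11.5 mg/L × 0.34 L = 3.910 mg
soluble starch: 3.72 g/L × 0.34 L = 1.265 g
sodium bicarbonate: 3.73 g/L × 0.34 L = 1.268 g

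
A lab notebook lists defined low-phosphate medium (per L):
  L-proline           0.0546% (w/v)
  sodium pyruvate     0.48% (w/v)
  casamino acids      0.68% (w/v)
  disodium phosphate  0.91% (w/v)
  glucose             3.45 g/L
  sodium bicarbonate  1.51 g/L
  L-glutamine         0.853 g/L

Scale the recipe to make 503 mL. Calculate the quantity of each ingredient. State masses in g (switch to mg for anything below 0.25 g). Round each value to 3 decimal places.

L-proline 0.275 g; sodium pyruvate 2.414 g; casamino acids 3.420 g; disodium phosphate 4.577 g; glucose 1.735 g; sodium bicarbonate 0.760 g; L-glutamine 0.429 g

Target volume = 503 mL = 0.503 L.
L-proline: 0.0546% w/v = 0.546 g/L → 0.546 × 0.503 L = 0.275 g
sodium pyruvate: 0.48% w/v = 4.8 g/L → 4.8 × 0.503 L = 2.414 g
casamino acids: 0.68% w/v = 6.8 g/L → 6.8 × 0.503 L = 3.420 g
disodium phosphate: 0.91% w/v = 9.1 g/L → 9.1 × 0.503 L = 4.577 g
glucose: 3.45 g/L × 0.503 L = 1.735 g
sodium bicarbonate: 1.51 g/L × 0.503 L = 0.760 g
L-glutamine: 0.853 g/L × 0.503 L = 0.429 g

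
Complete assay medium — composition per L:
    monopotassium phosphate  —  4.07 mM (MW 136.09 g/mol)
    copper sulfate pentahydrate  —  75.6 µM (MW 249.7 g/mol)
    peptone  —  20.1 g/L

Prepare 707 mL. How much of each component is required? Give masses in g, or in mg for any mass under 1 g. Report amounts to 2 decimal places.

monopotassium phosphate 391.60 mg; copper sulfate pentahydrate 13.35 mg; peptone 14.21 g

Target volume = 707 mL = 0.707 L.
monopotassium phosphate: 4.07 mmol/L × 136.09 mg/mmol × 0.707 L = 391.60 mg
copper sulfate pentahydrate: 75.6 µmol/L × 249.7 g/mol × 0.707 L ÷ 1000 = 13.35 mg
peptone: 20.1 g/L × 0.707 L = 14.21 g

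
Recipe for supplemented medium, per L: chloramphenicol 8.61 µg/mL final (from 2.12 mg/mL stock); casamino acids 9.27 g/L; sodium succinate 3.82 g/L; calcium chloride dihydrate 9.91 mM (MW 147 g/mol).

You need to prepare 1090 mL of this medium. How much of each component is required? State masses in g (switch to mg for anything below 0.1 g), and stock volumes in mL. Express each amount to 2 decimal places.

chloramphenicol 4.43 mL; casamino acids 10.10 g; sodium succinate 4.16 g; calcium chloride dihydrate 1.59 g

Scale factor relative to 1 L: 1.09.
chloramphenicol: C1V1 = C2V2 → 8.61 µg/mL × 1090 mL ÷ 2120 µg/mL = 4.43 mL
casamino acids: 9.27 g/L × 1.09 L = 10.10 g
sodium succinate: 3.82 g/L × 1.09 L = 4.16 g
calcium chloride dihydrate: 9.91 mmol/L × 147 g/mol × 1.09 L ÷ 1000 = 1.59 g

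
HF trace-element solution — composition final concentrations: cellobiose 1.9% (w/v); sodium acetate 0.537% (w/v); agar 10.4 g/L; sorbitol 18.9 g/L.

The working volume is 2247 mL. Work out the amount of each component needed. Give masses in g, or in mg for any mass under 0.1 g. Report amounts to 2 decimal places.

cellobiose 42.69 g; sodium acetate 12.07 g; agar 23.37 g; sorbitol 42.47 g

Scale factor relative to 1 L: 2.247.
cellobiose: 1.9 g per 100 mL × 2247 mL ÷ 100 = 42.69 g
sodium acetate: 0.537% w/v = 5.37 g/L → 5.37 × 2.247 L = 12.07 g
agar: 10.4 g/L × 2.247 L = 23.37 g
sorbitol: 18.9 g/L × 2.247 L = 42.47 g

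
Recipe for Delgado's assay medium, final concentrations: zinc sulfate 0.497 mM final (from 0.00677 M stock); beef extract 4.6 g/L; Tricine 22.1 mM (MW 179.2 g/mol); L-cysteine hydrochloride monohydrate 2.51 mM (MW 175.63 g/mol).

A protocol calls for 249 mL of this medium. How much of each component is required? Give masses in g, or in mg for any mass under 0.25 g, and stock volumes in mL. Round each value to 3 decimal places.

zinc sulfate 18.280 mL; beef extract 1.145 g; Tricine 0.986 g; L-cysteine hydrochloride monohydrate 109.767 mg

Working volume: 249 mL = 0.249 L.
zinc sulfate: dilute stock: 0.497 mM × 249 mL ÷ 6.77 mM = 18.280 mL
beef extract: 4.6 g/L × 0.249 L = 1.145 g
Tricine: 22.1 mmol/L × 179.2 g/mol × 0.249 L ÷ 1000 = 0.986 g
L-cysteine hydrochloride monohydrate: 2.51 mmol/L × 175.63 mg/mmol × 0.249 L = 109.767 mg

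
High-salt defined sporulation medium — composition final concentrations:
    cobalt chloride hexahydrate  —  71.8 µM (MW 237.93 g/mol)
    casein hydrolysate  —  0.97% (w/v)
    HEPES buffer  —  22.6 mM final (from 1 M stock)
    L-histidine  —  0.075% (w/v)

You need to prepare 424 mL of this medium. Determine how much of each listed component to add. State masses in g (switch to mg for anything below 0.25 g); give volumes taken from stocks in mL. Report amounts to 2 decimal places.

Scale factor relative to 1 L: 0.424.
cobalt chloride hexahydrate: 71.8 µmol/L × 237.93 g/mol × 0.424 L ÷ 1000 = 7.24 mg
casein hydrolysate: 0.97 g per 100 mL × 424 mL ÷ 100 = 4.11 g
HEPES buffer: dilute stock: 22.6 mM × 424 mL ÷ 1000 mM = 9.58 mL
L-histidine: 0.075% w/v = 0.75 g/L → 0.75 × 0.424 L = 0.32 g

cobalt chloride hexahydrate 7.24 mg; casein hydrolysate 4.11 g; HEPES buffer 9.58 mL; L-histidine 0.32 g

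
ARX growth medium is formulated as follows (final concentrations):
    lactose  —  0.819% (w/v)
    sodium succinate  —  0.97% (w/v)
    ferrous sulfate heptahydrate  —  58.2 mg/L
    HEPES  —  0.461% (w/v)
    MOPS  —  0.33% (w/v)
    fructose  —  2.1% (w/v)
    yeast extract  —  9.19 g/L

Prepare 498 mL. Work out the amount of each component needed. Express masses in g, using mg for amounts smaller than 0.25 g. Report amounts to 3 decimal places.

Target volume = 498 mL = 0.498 L.
lactose: 0.819% w/v = 8.19 g/L → 8.19 × 0.498 L = 4.079 g
sodium succinate: 0.97% w/v = 9.7 g/L → 9.7 × 0.498 L = 4.831 g
ferrous sulfate heptahydrate: 58.2 mg/L × 0.498 L = 28.984 mg
HEPES: 0.461% w/v = 4.61 g/L → 4.61 × 0.498 L = 2.296 g
MOPS: 0.33 g per 100 mL × 498 mL ÷ 100 = 1.643 g
fructose: 2.1% w/v = 21 g/L → 21 × 0.498 L = 10.458 g
yeast extract: 9.19 g/L × 0.498 L = 4.577 g

lactose 4.079 g; sodium succinate 4.831 g; ferrous sulfate heptahydrate 28.984 mg; HEPES 2.296 g; MOPS 1.643 g; fructose 10.458 g; yeast extract 4.577 g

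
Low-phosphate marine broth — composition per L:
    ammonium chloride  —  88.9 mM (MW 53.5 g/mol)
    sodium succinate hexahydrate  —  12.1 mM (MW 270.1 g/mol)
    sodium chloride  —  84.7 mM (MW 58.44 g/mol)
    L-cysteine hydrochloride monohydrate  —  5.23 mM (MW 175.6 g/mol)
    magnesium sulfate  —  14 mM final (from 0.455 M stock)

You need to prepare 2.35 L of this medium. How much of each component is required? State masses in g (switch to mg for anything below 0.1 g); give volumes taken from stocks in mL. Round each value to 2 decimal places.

Scale factor relative to 1 L: 2.35.
ammonium chloride: 88.9 mmol/L × 53.5 g/mol × 2.35 L ÷ 1000 = 11.18 g
sodium succinate hexahydrate: 12.1 mmol/L × 270.1 g/mol × 2.35 L ÷ 1000 = 7.68 g
sodium chloride: 84.7 mmol/L × 58.44 g/mol × 2.35 L ÷ 1000 = 11.63 g
L-cysteine hydrochloride monohydrate: 5.23 mmol/L × 175.6 g/mol × 2.35 L ÷ 1000 = 2.16 g
magnesium sulfate: V = C2·V2/C1 = 14 mM × 2350 mL ÷ 455 mM = 72.31 mL

ammonium chloride 11.18 g; sodium succinate hexahydrate 7.68 g; sodium chloride 11.63 g; L-cysteine hydrochloride monohydrate 2.16 g; magnesium sulfate 72.31 mL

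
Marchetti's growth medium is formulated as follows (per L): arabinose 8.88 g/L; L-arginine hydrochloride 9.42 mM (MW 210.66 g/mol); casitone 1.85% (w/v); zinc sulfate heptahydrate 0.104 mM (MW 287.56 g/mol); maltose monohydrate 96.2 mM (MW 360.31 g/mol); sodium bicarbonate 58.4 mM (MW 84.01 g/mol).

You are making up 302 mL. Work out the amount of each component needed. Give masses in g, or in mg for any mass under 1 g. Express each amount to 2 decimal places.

arabinose 2.68 g; L-arginine hydrochloride 599.29 mg; casitone 5.59 g; zinc sulfate heptahydrate 9.03 mg; maltose monohydrate 10.47 g; sodium bicarbonate 1.48 g

Scale factor relative to 1 L: 0.302.
arabinose: 8.88 g/L × 0.302 L = 2.68 g
L-arginine hydrochloride: 9.42 mmol/L × 210.66 mg/mmol × 0.302 L = 599.29 mg
casitone: 1.85 g per 100 mL × 302 mL ÷ 100 = 5.59 g
zinc sulfate heptahydrate: 0.104 mmol/L × 287.56 mg/mmol × 0.302 L = 9.03 mg
maltose monohydrate: 96.2 mmol/L × 360.31 g/mol × 0.302 L ÷ 1000 = 10.47 g
sodium bicarbonate: 58.4 mmol/L × 84.01 g/mol × 0.302 L ÷ 1000 = 1.48 g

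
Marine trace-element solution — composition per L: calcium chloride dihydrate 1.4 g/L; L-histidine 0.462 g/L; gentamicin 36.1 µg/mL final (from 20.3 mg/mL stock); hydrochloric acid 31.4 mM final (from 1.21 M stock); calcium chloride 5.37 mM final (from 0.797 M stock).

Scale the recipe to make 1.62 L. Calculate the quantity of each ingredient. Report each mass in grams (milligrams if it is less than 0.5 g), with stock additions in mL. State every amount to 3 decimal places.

calcium chloride dihydrate 2.268 g; L-histidine 0.748 g; gentamicin 2.881 mL; hydrochloric acid 42.040 mL; calcium chloride 10.915 mL

Working volume: 1.62 L.
calcium chloride dihydrate: 1.4 g/L × 1.62 L = 2.268 g
L-histidine: 0.462 g/L × 1.62 L = 0.748 g
gentamicin: V = C2·V2/C1 = 36.1 µg/mL × 1620 mL ÷ 20300 µg/mL = 2.881 mL
hydrochloric acid: C1V1 = C2V2 → 31.4 mM × 1620 mL ÷ 1210 mM = 42.040 mL
calcium chloride: dilute stock: 5.37 mM × 1620 mL ÷ 797 mM = 10.915 mL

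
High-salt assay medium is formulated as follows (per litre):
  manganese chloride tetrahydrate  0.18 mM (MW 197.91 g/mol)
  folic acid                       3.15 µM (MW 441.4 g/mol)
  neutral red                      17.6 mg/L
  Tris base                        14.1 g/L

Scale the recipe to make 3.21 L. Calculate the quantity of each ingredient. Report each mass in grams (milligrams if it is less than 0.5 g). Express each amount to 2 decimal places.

manganese chloride tetrahydrate 114.35 mg; folic acid 4.46 mg; neutral red 56.50 mg; Tris base 45.26 g

Working volume: 3.21 L.
manganese chloride tetrahydrate: 0.18 mmol/L × 197.91 mg/mmol × 3.21 L = 114.35 mg
folic acid: 3.15 µmol/L × 441.4 g/mol × 3.21 L ÷ 1000 = 4.46 mg
neutral red: 17.6 mg/L × 3.21 L = 56.50 mg
Tris base: 14.1 g/L × 3.21 L = 45.26 g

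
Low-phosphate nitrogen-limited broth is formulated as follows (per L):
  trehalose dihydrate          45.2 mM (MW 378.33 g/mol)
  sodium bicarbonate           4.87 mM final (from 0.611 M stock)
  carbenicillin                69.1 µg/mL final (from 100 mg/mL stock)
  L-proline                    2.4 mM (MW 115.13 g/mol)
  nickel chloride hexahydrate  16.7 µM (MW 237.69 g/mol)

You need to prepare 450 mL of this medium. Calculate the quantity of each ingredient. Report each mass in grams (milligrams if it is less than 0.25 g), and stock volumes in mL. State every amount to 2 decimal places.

Working volume: 450 mL = 0.45 L.
trehalose dihydrate: 45.2 mmol/L × 378.33 g/mol × 0.45 L ÷ 1000 = 7.70 g
sodium bicarbonate: V = C2·V2/C1 = 4.87 mM × 450 mL ÷ 611 mM = 3.59 mL
carbenicillin: C1V1 = C2V2 → 69.1 µg/mL × 450 mL ÷ 100000 µg/mL = 0.31 mL
L-proline: 2.4 mmol/L × 115.13 mg/mmol × 0.45 L = 124.34 mg
nickel chloride hexahydrate: 16.7 µmol/L × 237.69 g/mol × 0.45 L ÷ 1000 = 1.79 mg

trehalose dihydrate 7.70 g; sodium bicarbonate 3.59 mL; carbenicillin 0.31 mL; L-proline 124.34 mg; nickel chloride hexahydrate 1.79 mg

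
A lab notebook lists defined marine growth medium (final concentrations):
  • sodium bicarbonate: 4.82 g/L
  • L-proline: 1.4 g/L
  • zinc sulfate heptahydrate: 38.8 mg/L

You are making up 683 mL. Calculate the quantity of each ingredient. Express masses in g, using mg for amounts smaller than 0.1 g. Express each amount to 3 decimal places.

sodium bicarbonate 3.292 g; L-proline 0.956 g; zinc sulfate heptahydrate 26.500 mg

Working volume: 683 mL = 0.683 L.
sodium bicarbonate: 4.82 g/L × 0.683 L = 3.292 g
L-proline: 1.4 g/L × 0.683 L = 0.956 g
zinc sulfate heptahydrate: 38.8 mg/L × 0.683 L = 26.500 mg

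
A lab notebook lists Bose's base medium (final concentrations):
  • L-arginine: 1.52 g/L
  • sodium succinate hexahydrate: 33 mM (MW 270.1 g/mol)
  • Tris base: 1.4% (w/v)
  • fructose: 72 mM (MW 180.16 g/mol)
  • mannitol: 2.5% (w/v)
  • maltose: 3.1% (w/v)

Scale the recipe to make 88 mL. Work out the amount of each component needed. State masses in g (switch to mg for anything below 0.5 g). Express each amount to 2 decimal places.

L-arginine 133.76 mg; sodium succinate hexahydrate 0.78 g; Tris base 1.23 g; fructose 1.14 g; mannitol 2.20 g; maltose 2.73 g

Target volume = 88 mL = 0.088 L.
L-arginine: 1.52 g/L × 0.088 L = 0.13376 g = 133.76 mg
sodium succinate hexahydrate: 33 mmol/L × 270.1 g/mol × 0.088 L ÷ 1000 = 0.78 g
Tris base: 1.4 g per 100 mL × 88 mL ÷ 100 = 1.23 g
fructose: 72 mmol/L × 180.16 g/mol × 0.088 L ÷ 1000 = 1.14 g
mannitol: 2.5% w/v = 25 g/L → 25 × 0.088 L = 2.20 g
maltose: 3.1 g per 100 mL × 88 mL ÷ 100 = 2.73 g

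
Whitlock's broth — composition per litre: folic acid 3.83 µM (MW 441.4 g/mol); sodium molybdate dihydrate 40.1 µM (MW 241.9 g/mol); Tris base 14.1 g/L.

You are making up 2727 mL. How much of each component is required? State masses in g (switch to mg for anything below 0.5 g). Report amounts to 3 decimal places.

folic acid 4.610 mg; sodium molybdate dihydrate 26.452 mg; Tris base 38.451 g

Working volume: 2727 mL = 2.727 L.
folic acid: 3.83 µmol/L × 441.4 g/mol × 2.727 L ÷ 1000 = 4.610 mg
sodium molybdate dihydrate: 40.1 µmol/L × 241.9 g/mol × 2.727 L ÷ 1000 = 26.452 mg
Tris base: 14.1 g/L × 2.727 L = 38.451 g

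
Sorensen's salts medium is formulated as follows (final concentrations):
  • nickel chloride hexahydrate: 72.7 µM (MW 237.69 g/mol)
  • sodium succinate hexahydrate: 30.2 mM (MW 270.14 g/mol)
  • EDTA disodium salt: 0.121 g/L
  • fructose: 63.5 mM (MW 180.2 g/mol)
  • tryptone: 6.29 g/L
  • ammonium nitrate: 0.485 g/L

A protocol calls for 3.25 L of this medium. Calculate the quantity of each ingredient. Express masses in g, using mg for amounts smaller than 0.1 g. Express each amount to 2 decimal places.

Scale factor relative to 1 L: 3.25.
nickel chloride hexahydrate: 72.7 µmol/L × 237.69 g/mol × 3.25 L ÷ 1000 = 56.16 mg
sodium succinate hexahydrate: 30.2 mmol/L × 270.14 g/mol × 3.25 L ÷ 1000 = 26.51 g
EDTA disodium salt: 0.121 g/L × 3.25 L = 0.39 g
fructose: 63.5 mmol/L × 180.2 g/mol × 3.25 L ÷ 1000 = 37.19 g
tryptone: 6.29 g/L × 3.25 L = 20.44 g
ammonium nitrate: 0.485 g/L × 3.25 L = 1.58 g

nickel chloride hexahydrate 56.16 mg; sodium succinate hexahydrate 26.51 g; EDTA disodium salt 0.39 g; fructose 37.19 g; tryptone 20.44 g; ammonium nitrate 1.58 g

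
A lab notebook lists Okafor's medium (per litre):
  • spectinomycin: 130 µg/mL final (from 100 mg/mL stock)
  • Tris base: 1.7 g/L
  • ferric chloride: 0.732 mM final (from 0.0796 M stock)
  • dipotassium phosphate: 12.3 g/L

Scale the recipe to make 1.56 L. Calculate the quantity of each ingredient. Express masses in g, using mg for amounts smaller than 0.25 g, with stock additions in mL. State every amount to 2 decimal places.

spectinomycin 2.03 mL; Tris base 2.65 g; ferric chloride 14.35 mL; dipotassium phosphate 19.19 g

Working volume: 1.56 L.
spectinomycin: C1V1 = C2V2 → 130 µg/mL × 1560 mL ÷ 100000 µg/mL = 2.03 mL
Tris base: 1.7 g/L × 1.56 L = 2.65 g
ferric chloride: V = C2·V2/C1 = 0.732 mM × 1560 mL ÷ 79.6 mM = 14.35 mL
dipotassium phosphate: 12.3 g/L × 1.56 L = 19.19 g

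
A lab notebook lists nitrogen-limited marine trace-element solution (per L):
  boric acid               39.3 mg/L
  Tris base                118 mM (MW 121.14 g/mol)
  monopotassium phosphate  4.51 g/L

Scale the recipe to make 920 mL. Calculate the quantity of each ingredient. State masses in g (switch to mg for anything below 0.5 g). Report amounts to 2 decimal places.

boric acid 36.16 mg; Tris base 13.15 g; monopotassium phosphate 4.15 g

Target volume = 920 mL = 0.92 L.
boric acid: 39.3 mg/L × 0.92 L = 36.16 mg
Tris base: 118 mmol/L × 121.14 g/mol × 0.92 L ÷ 1000 = 13.15 g
monopotassium phosphate: 4.51 g/L × 0.92 L = 4.15 g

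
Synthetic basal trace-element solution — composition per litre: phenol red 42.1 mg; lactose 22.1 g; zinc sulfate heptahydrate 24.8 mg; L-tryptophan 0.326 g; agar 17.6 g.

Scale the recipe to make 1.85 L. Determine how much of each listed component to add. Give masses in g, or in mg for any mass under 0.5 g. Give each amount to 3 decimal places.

phenol red 77.885 mg; lactose 40.885 g; zinc sulfate heptahydrate 45.880 mg; L-tryptophan 0.603 g; agar 32.560 g

Ratio of target to recipe volume: 1850 / 1000 = 1.85.
phenol red: 42.1 mg × (1850 mL / 1000 mL) = 77.885 mg
lactose: 22.1 g × (1850 mL / 1000 mL) = 40.885 g
zinc sulfate heptahydrate: 24.8 mg × (1850 mL / 1000 mL) = 45.880 mg
L-tryptophan: 0.326 g × (1850 mL / 1000 mL) = 0.603 g
agar: 17.6 g × (1850 mL / 1000 mL) = 32.560 g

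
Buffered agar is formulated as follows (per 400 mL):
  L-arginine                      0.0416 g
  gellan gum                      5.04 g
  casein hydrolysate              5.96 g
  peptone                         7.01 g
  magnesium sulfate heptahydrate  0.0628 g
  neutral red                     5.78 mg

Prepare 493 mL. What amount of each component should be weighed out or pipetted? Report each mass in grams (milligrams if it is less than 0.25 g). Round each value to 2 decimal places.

Scale factor = 493 mL / 400 mL = 1.2325.
L-arginine: 0.0416 g × (493 mL / 400 mL) = 0.051272 g = 51.27 mg
gellan gum: 5.04 g × (493 mL / 400 mL) = 6.21 g
casein hydrolysate: 5.96 g × (493 mL / 400 mL) = 7.35 g
peptone: 7.01 g × (493 mL / 400 mL) = 8.64 g
magnesium sulfate heptahydrate: 0.0628 g × (493 mL / 400 mL) = 0.077401 g = 77.40 mg
neutral red: 5.78 mg × (493 mL / 400 mL) = 7.12 mg

L-arginine 51.27 mg; gellan gum 6.21 g; casein hydrolysate 7.35 g; peptone 8.64 g; magnesium sulfate heptahydrate 77.40 mg; neutral red 7.12 mg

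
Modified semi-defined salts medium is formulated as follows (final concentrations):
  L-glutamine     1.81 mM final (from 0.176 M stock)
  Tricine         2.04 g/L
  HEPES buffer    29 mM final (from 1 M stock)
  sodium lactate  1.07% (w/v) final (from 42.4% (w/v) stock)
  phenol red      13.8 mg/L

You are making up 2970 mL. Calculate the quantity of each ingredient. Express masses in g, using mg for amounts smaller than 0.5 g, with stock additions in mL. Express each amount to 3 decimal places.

Working volume: 2970 mL = 2.97 L.
L-glutamine: C1V1 = C2V2 → 1.81 mM × 2970 mL ÷ 176 mM = 30.544 mL
Tricine: 2.04 g/L × 2.97 L = 6.059 g
HEPES buffer: V = C2·V2/C1 = 29 mM × 2970 mL ÷ 1000 mM = 86.130 mL
sodium lactate: V = C2·V2/C1 = 1.07% ÷ 42.4% × 2970 mL = 74.950 mL
phenol red: 13.8 mg/L × 2.97 L = 40.986 mg

L-glutamine 30.544 mL; Tricine 6.059 g; HEPES buffer 86.130 mL; sodium lactate 74.950 mL; phenol red 40.986 mg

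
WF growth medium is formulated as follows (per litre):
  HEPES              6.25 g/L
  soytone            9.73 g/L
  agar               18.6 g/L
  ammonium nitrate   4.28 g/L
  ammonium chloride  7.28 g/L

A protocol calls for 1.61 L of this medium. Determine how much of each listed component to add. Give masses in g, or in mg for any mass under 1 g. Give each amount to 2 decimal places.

HEPES 10.06 g; soytone 15.67 g; agar 29.95 g; ammonium nitrate 6.89 g; ammonium chloride 11.72 g

Scale factor relative to 1 L: 1.61.
HEPES: 6.25 g/L × 1.61 L = 10.06 g
soytone: 9.73 g/L × 1.61 L = 15.67 g
agar: 18.6 g/L × 1.61 L = 29.95 g
ammonium nitrate: 4.28 g/L × 1.61 L = 6.89 g
ammonium chloride: 7.28 g/L × 1.61 L = 11.72 g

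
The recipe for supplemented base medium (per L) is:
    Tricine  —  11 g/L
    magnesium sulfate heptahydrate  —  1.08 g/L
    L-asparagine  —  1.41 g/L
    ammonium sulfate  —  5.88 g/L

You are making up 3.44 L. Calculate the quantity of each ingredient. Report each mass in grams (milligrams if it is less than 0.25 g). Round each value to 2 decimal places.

Tricine 37.84 g; magnesium sulfate heptahydrate 3.72 g; L-asparagine 4.85 g; ammonium sulfate 20.23 g

Working volume: 3.44 L.
Tricine: 11 g/L × 3.44 L = 37.84 g
magnesium sulfate heptahydrate: 1.08 g/L × 3.44 L = 3.72 g
L-asparagine: 1.41 g/L × 3.44 L = 4.85 g
ammonium sulfate: 5.88 g/L × 3.44 L = 20.23 g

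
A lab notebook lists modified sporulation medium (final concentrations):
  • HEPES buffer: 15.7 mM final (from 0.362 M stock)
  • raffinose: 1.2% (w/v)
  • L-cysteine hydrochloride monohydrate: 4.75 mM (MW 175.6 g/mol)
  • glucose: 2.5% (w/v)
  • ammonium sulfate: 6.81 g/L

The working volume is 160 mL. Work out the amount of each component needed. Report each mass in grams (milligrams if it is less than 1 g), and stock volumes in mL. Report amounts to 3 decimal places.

Target volume = 160 mL = 0.16 L.
HEPES buffer: V = C2·V2/C1 = 15.7 mM × 160 mL ÷ 362 mM = 6.939 mL
raffinose: 1.2% w/v = 12 g/L → 12 × 0.16 L = 1.920 g
L-cysteine hydrochloride monohydrate: 4.75 mmol/L × 175.6 mg/mmol × 0.16 L = 133.456 mg
glucose: 2.5 g per 100 mL × 160 mL ÷ 100 = 4.000 g
ammonium sulfate: 6.81 g/L × 0.16 L = 1.090 g

HEPES buffer 6.939 mL; raffinose 1.920 g; L-cysteine hydrochloride monohydrate 133.456 mg; glucose 4.000 g; ammonium sulfate 1.090 g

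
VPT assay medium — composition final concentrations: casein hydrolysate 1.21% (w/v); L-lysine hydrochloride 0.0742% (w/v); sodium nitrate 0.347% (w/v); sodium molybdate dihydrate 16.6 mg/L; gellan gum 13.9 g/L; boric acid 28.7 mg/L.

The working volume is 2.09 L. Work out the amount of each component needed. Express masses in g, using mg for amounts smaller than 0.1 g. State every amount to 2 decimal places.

casein hydrolysate 25.29 g; L-lysine hydrochloride 1.55 g; sodium nitrate 7.25 g; sodium molybdate dihydrate 34.69 mg; gellan gum 29.05 g; boric acid 59.98 mg

Working volume: 2.09 L.
casein hydrolysate: 1.21% w/v = 12.1 g/L → 12.1 × 2.09 L = 25.29 g
L-lysine hydrochloride: 0.0742 g per 100 mL × 2090 mL ÷ 100 = 1.55 g
sodium nitrate: 0.347 g per 100 mL × 2090 mL ÷ 100 = 7.25 g
sodium molybdate dihydrate: 16.6 mg/L × 2.09 L = 34.69 mg
gellan gum: 13.9 g/L × 2.09 L = 29.05 g
boric acid: 28.7 mg/L × 2.09 L = 59.98 mg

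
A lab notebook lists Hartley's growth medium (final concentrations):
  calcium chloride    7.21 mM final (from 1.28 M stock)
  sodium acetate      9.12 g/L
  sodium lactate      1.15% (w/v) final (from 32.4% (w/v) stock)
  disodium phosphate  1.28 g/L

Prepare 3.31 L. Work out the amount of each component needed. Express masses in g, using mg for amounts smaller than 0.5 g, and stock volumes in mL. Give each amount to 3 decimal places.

calcium chloride 18.645 mL; sodium acetate 30.187 g; sodium lactate 117.485 mL; disodium phosphate 4.237 g

Working volume: 3.31 L.
calcium chloride: dilute stock: 7.21 mM × 3310 mL ÷ 1280 mM = 18.645 mL
sodium acetate: 9.12 g/L × 3.31 L = 30.187 g
sodium lactate: dilute stock: 1.15% ÷ 32.4% × 3310 mL = 117.485 mL
disodium phosphate: 1.28 g/L × 3.31 L = 4.237 g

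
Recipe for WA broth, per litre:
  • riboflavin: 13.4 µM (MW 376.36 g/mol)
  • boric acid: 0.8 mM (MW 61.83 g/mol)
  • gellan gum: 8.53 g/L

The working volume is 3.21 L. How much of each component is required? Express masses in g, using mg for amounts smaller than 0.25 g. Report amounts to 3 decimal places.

riboflavin 16.189 mg; boric acid 158.779 mg; gellan gum 27.381 g

Scale factor relative to 1 L: 3.21.
riboflavin: 13.4 µmol/L × 376.36 g/mol × 3.21 L ÷ 1000 = 16.189 mg
boric acid: 0.8 mmol/L × 61.83 mg/mmol × 3.21 L = 158.779 mg
gellan gum: 8.53 g/L × 3.21 L = 27.381 g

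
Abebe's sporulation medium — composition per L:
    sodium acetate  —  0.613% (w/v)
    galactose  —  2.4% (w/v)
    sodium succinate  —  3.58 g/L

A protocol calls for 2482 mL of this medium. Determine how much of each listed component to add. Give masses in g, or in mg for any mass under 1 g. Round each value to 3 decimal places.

sodium acetate 15.215 g; galactose 59.568 g; sodium succinate 8.886 g

Target volume = 2482 mL = 2.482 L.
sodium acetate: 0.613 g per 100 mL × 2482 mL ÷ 100 = 15.215 g
galactose: 2.4 g per 100 mL × 2482 mL ÷ 100 = 59.568 g
sodium succinate: 3.58 g/L × 2.482 L = 8.886 g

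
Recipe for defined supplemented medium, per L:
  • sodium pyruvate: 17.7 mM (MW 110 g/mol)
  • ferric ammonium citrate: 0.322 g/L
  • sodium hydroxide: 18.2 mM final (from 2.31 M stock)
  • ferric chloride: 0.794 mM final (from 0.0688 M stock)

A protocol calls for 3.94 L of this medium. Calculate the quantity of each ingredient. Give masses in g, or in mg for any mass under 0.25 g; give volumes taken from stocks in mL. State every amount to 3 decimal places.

Working volume: 3.94 L.
sodium pyruvate: 17.7 mmol/L × 110 g/mol × 3.94 L ÷ 1000 = 7.671 g
ferric ammonium citrate: 0.322 g/L × 3.94 L = 1.269 g
sodium hydroxide: C1V1 = C2V2 → 18.2 mM × 3940 mL ÷ 2310 mM = 31.042 mL
ferric chloride: V = C2·V2/C1 = 0.794 mM × 3940 mL ÷ 68.8 mM = 45.470 mL

sodium pyruvate 7.671 g; ferric ammonium citrate 1.269 g; sodium hydroxide 31.042 mL; ferric chloride 45.470 mL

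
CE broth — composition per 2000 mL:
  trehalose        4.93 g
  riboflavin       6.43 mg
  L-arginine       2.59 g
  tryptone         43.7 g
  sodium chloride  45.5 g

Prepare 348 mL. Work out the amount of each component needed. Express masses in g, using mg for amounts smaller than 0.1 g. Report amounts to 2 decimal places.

Ratio of target to recipe volume: 348 / 2000 = 0.174.
trehalose: 4.93 g × (348 mL / 2000 mL) = 0.86 g
riboflavin: 6.43 mg × (348 mL / 2000 mL) = 1.12 mg
L-arginine: 2.59 g × (348 mL / 2000 mL) = 0.45 g
tryptone: 43.7 g × (348 mL / 2000 mL) = 7.60 g
sodium chloride: 45.5 g × (348 mL / 2000 mL) = 7.92 g

trehalose 0.86 g; riboflavin 1.12 mg; L-arginine 0.45 g; tryptone 7.60 g; sodium chloride 7.92 g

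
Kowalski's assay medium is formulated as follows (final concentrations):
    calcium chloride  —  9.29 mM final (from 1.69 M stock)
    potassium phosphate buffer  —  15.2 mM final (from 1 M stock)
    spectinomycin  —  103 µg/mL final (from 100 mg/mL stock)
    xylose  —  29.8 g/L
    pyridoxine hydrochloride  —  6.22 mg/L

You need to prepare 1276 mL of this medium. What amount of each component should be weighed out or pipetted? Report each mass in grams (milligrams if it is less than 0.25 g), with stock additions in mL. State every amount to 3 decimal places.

Target volume = 1276 mL = 1.276 L.
calcium chloride: V = C2·V2/C1 = 9.29 mM × 1276 mL ÷ 1690 mM = 7.014 mL
potassium phosphate buffer: V = C2·V2/C1 = 15.2 mM × 1276 mL ÷ 1000 mM = 19.395 mL
spectinomycin: dilute stock: 103 µg/mL × 1276 mL ÷ 100000 µg/mL = 1.314 mL
xylose: 29.8 g/L × 1.276 L = 38.025 g
pyridoxine hydrochloride: 6.22 mg/L × 1.276 L = 7.937 mg

calcium chloride 7.014 mL; potassium phosphate buffer 19.395 mL; spectinomycin 1.314 mL; xylose 38.025 g; pyridoxine hydrochloride 7.937 mg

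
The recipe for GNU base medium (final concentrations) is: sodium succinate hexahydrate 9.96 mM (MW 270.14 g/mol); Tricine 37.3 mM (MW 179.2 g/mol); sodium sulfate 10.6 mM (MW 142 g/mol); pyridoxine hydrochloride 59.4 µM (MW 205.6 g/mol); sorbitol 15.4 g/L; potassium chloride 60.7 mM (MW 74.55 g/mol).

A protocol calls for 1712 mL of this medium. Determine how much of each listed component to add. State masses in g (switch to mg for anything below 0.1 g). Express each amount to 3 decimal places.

Working volume: 1712 mL = 1.712 L.
sodium succinate hexahydrate: 9.96 mmol/L × 270.14 g/mol × 1.712 L ÷ 1000 = 4.606 g
Tricine: 37.3 mmol/L × 179.2 g/mol × 1.712 L ÷ 1000 = 11.443 g
sodium sulfate: 10.6 mmol/L × 142 g/mol × 1.712 L ÷ 1000 = 2.577 g
pyridoxine hydrochloride: 59.4 µmol/L × 205.6 g/mol × 1.712 L ÷ 1000 = 20.908 mg
sorbitol: 15.4 g/L × 1.712 L = 26.365 g
potassium chloride: 60.7 mmol/L × 74.55 g/mol × 1.712 L ÷ 1000 = 7.747 g

sodium succinate hexahydrate 4.606 g; Tricine 11.443 g; sodium sulfate 2.577 g; pyridoxine hydrochloride 20.908 mg; sorbitol 26.365 g; potassium chloride 7.747 g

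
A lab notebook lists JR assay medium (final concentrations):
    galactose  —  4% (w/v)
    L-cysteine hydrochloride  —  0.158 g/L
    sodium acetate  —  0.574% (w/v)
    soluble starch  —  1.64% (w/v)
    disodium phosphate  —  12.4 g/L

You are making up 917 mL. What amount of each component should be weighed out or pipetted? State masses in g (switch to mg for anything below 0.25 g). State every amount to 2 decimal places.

Working volume: 917 mL = 0.917 L.
galactose: 4 g per 100 mL × 917 mL ÷ 100 = 36.68 g
L-cysteine hydrochloride: 0.158 g/L × 0.917 L = 0.144886 g = 144.89 mg
sodium acetate: 0.574% w/v = 5.74 g/L → 5.74 × 0.917 L = 5.26 g
soluble starch: 1.64 g per 100 mL × 917 mL ÷ 100 = 15.04 g
disodium phosphate: 12.4 g/L × 0.917 L = 11.37 g

galactose 36.68 g; L-cysteine hydrochloride 144.89 mg; sodium acetate 5.26 g; soluble starch 15.04 g; disodium phosphate 11.37 g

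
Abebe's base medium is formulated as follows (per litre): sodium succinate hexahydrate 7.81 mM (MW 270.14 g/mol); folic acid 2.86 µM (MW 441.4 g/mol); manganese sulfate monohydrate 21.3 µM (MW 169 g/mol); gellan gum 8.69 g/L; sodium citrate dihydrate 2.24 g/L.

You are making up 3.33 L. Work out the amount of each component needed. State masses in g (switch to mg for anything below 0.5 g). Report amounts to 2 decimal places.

Working volume: 3.33 L.
sodium succinate hexahydrate: 7.81 mmol/L × 270.14 g/mol × 3.33 L ÷ 1000 = 7.03 g
folic acid: 2.86 µmol/L × 441.4 g/mol × 3.33 L ÷ 1000 = 4.20 mg
manganese sulfate monohydrate: 21.3 µmol/L × 169 g/mol × 3.33 L ÷ 1000 = 11.99 mg
gellan gum: 8.69 g/L × 3.33 L = 28.94 g
sodium citrate dihydrate: 2.24 g/L × 3.33 L = 7.46 g

sodium succinate hexahydrate 7.03 g; folic acid 4.20 mg; manganese sulfate monohydrate 11.99 mg; gellan gum 28.94 g; sodium citrate dihydrate 7.46 g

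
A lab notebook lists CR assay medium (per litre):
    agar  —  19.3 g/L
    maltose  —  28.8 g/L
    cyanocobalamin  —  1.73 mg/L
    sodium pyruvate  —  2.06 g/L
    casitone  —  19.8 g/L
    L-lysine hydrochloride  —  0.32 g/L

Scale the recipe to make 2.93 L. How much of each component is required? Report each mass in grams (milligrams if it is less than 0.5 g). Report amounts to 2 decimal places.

Working volume: 2.93 L.
agar: 19.3 g/L × 2.93 L = 56.55 g
maltose: 28.8 g/L × 2.93 L = 84.38 g
cyanocobalamin: 1.73 mg/L × 2.93 L = 5.07 mg
sodium pyruvate: 2.06 g/L × 2.93 L = 6.04 g
casitone: 19.8 g/L × 2.93 L = 58.01 g
L-lysine hydrochloride: 0.32 g/L × 2.93 L = 0.94 g

agar 56.55 g; maltose 84.38 g; cyanocobalamin 5.07 mg; sodium pyruvate 6.04 g; casitone 58.01 g; L-lysine hydrochloride 0.94 g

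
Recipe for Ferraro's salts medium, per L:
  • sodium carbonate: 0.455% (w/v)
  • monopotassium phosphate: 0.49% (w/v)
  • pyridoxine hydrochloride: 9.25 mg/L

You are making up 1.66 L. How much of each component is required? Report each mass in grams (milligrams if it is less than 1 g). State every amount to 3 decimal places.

Working volume: 1.66 L.
sodium carbonate: 0.455 g per 100 mL × 1660 mL ÷ 100 = 7.553 g
monopotassium phosphate: 0.49% w/v = 4.9 g/L → 4.9 × 1.66 L = 8.134 g
pyridoxine hydrochloride: 9.25 mg/L × 1.66 L = 15.355 mg

sodium carbonate 7.553 g; monopotassium phosphate 8.134 g; pyridoxine hydrochloride 15.355 mg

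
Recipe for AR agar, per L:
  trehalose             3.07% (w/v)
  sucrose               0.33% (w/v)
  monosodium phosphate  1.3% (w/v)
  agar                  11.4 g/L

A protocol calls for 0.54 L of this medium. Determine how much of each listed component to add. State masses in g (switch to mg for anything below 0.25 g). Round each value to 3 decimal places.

trehalose 16.578 g; sucrose 1.782 g; monosodium phosphate 7.020 g; agar 6.156 g

Working volume: 0.54 L.
trehalose: 3.07 g per 100 mL × 540 mL ÷ 100 = 16.578 g
sucrose: 0.33 g per 100 mL × 540 mL ÷ 100 = 1.782 g
monosodium phosphate: 1.3 g per 100 mL × 540 mL ÷ 100 = 7.020 g
agar: 11.4 g/L × 0.54 L = 6.156 g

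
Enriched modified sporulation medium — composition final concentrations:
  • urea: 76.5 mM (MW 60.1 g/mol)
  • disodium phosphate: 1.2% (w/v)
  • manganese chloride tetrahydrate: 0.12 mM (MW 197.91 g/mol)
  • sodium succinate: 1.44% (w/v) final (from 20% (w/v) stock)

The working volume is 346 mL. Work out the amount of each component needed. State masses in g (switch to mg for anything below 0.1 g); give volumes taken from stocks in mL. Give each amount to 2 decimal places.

Working volume: 346 mL = 0.346 L.
urea: 76.5 mmol/L × 60.1 g/mol × 0.346 L ÷ 1000 = 1.59 g
disodium phosphate: 1.2% w/v = 12 g/L → 12 × 0.346 L = 4.15 g
manganese chloride tetrahydrate: 0.12 mmol/L × 197.91 mg/mmol × 0.346 L = 8.22 mg
sodium succinate: dilute stock: 1.44% ÷ 20% × 346 mL = 24.91 mL

urea 1.59 g; disodium phosphate 4.15 g; manganese chloride tetrahydrate 8.22 mg; sodium succinate 24.91 mL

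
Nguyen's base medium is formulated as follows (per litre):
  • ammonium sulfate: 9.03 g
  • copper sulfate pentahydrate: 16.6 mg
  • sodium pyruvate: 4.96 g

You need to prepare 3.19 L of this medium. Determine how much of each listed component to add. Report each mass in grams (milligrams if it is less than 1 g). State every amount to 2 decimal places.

Scale factor = 3190 mL / 1000 mL = 3.19.
ammonium sulfate: 9.03 g × (3190 mL / 1000 mL) = 28.81 g
copper sulfate pentahydrate: 16.6 mg × (3190 mL / 1000 mL) = 52.95 mg
sodium pyruvate: 4.96 g × (3190 mL / 1000 mL) = 15.82 g

ammonium sulfate 28.81 g; copper sulfate pentahydrate 52.95 mg; sodium pyruvate 15.82 g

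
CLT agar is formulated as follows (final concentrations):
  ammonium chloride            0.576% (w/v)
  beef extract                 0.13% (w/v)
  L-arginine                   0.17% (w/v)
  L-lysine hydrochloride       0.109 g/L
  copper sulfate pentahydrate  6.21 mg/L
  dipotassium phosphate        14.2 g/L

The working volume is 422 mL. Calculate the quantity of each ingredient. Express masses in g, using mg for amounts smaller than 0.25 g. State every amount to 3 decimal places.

ammonium chloride 2.431 g; beef extract 0.549 g; L-arginine 0.717 g; L-lysine hydrochloride 45.998 mg; copper sulfate pentahydrate 2.621 mg; dipotassium phosphate 5.992 g

Scale factor relative to 1 L: 0.422.
ammonium chloride: 0.576% w/v = 5.76 g/L → 5.76 × 0.422 L = 2.431 g
beef extract: 0.13% w/v = 1.3 g/L → 1.3 × 0.422 L = 0.549 g
L-arginine: 0.17 g per 100 mL × 422 mL ÷ 100 = 0.717 g
L-lysine hydrochloride: 0.109 g/L × 0.422 L = 0.045998 g = 45.998 mg
copper sulfate pentahydrate: 6.21 mg/L × 0.422 L = 2.621 mg
dipotassium phosphate: 14.2 g/L × 0.422 L = 5.992 g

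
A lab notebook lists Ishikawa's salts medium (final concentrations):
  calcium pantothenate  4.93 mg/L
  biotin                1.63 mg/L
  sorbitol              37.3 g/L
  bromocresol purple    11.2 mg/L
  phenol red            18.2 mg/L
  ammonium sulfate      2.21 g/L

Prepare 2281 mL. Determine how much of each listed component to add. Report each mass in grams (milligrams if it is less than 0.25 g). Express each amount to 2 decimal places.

calcium pantothenate 11.25 mg; biotin 3.72 mg; sorbitol 85.08 g; bromocresol purple 25.55 mg; phenol red 41.51 mg; ammonium sulfate 5.04 g

Working volume: 2281 mL = 2.281 L.
calcium pantothenate: 4.93 mg/L × 2.281 L = 11.25 mg
biotin: 1.63 mg/L × 2.281 L = 3.72 mg
sorbitol: 37.3 g/L × 2.281 L = 85.08 g
bromocresol purple: 11.2 mg/L × 2.281 L = 25.55 mg
phenol red: 18.2 mg/L × 2.281 L = 41.51 mg
ammonium sulfate: 2.21 g/L × 2.281 L = 5.04 g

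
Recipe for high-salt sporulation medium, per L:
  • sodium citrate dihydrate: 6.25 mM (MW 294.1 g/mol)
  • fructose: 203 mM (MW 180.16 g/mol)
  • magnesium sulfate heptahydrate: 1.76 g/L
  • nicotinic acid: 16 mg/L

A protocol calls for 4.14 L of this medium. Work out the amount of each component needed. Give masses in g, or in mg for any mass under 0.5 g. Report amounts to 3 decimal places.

sodium citrate dihydrate 7.610 g; fructose 151.410 g; magnesium sulfate heptahydrate 7.286 g; nicotinic acid 66.240 mg

Working volume: 4.14 L.
sodium citrate dihydrate: 6.25 mmol/L × 294.1 g/mol × 4.14 L ÷ 1000 = 7.610 g
fructose: 203 mmol/L × 180.16 g/mol × 4.14 L ÷ 1000 = 151.410 g
magnesium sulfate heptahydrate: 1.76 g/L × 4.14 L = 7.286 g
nicotinic acid: 16 mg/L × 4.14 L = 66.240 mg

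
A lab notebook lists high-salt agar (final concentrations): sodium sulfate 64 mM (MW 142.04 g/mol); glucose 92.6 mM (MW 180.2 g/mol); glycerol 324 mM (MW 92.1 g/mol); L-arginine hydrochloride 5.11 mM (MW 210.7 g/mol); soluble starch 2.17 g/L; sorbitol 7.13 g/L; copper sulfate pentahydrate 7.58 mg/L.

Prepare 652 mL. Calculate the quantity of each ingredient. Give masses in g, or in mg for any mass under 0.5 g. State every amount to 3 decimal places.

sodium sulfate 5.927 g; glucose 10.880 g; glycerol 19.456 g; L-arginine hydrochloride 0.702 g; soluble starch 1.415 g; sorbitol 4.649 g; copper sulfate pentahydrate 4.942 mg

Working volume: 652 mL = 0.652 L.
sodium sulfate: 64 mmol/L × 142.04 g/mol × 0.652 L ÷ 1000 = 5.927 g
glucose: 92.6 mmol/L × 180.2 g/mol × 0.652 L ÷ 1000 = 10.880 g
glycerol: 324 mmol/L × 92.1 g/mol × 0.652 L ÷ 1000 = 19.456 g
L-arginine hydrochloride: 5.11 mmol/L × 210.7 g/mol × 0.652 L ÷ 1000 = 0.702 g
soluble starch: 2.17 g/L × 0.652 L = 1.415 g
sorbitol: 7.13 g/L × 0.652 L = 4.649 g
copper sulfate pentahydrate: 7.58 mg/L × 0.652 L = 4.942 mg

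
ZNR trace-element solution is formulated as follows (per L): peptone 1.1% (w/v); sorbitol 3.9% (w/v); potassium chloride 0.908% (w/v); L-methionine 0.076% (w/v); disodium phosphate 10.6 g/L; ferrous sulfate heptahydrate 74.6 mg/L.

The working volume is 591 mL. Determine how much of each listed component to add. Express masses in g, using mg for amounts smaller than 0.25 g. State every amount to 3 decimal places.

peptone 6.501 g; sorbitol 23.049 g; potassium chloride 5.366 g; L-methionine 0.449 g; disodium phosphate 6.265 g; ferrous sulfate heptahydrate 44.089 mg

Working volume: 591 mL = 0.591 L.
peptone: 1.1% w/v = 11 g/L → 11 × 0.591 L = 6.501 g
sorbitol: 3.9 g per 100 mL × 591 mL ÷ 100 = 23.049 g
potassium chloride: 0.908 g per 100 mL × 591 mL ÷ 100 = 5.366 g
L-methionine: 0.076% w/v = 0.76 g/L → 0.76 × 0.591 L = 0.449 g
disodium phosphate: 10.6 g/L × 0.591 L = 6.265 g
ferrous sulfate heptahydrate: 74.6 mg/L × 0.591 L = 44.089 mg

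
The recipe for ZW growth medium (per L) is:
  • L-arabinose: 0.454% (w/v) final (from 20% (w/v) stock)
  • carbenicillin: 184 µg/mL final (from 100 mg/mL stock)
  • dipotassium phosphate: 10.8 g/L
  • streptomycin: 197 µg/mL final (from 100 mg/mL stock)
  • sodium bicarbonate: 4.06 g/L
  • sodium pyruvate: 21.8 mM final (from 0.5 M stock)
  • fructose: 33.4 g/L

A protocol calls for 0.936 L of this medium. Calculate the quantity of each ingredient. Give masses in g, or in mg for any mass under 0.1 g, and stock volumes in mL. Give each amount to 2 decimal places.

L-arabinose 21.25 mL; carbenicillin 1.72 mL; dipotassium phosphate 10.11 g; streptomycin 1.84 mL; sodium bicarbonate 3.80 g; sodium pyruvate 40.81 mL; fructose 31.26 g

Working volume: 0.936 L.
L-arabinose: dilute stock: 0.454% ÷ 20% × 936 mL = 21.25 mL
carbenicillin: dilute stock: 184 µg/mL × 936 mL ÷ 100000 µg/mL = 1.72 mL
dipotassium phosphate: 10.8 g/L × 0.936 L = 10.11 g
streptomycin: C1V1 = C2V2 → 197 µg/mL × 936 mL ÷ 100000 µg/mL = 1.84 mL
sodium bicarbonate: 4.06 g/L × 0.936 L = 3.80 g
sodium pyruvate: dilute stock: 21.8 mM × 936 mL ÷ 500 mM = 40.81 mL
fructose: 33.4 g/L × 0.936 L = 31.26 g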